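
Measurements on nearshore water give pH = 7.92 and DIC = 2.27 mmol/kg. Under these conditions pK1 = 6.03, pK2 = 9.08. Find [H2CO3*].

[CO2*] = 0.0270 mmol/kg

α₀ = 1 / (1 + K1/[H⁺] + K1K2/[H⁺]²) = 1 / (1 + 10^+1.89 + 10^+0.73)
   = 1 / (1 + 77.625 + 5.3703) = 1/83.995 = 0.01191
[CO2*] = α₀ × DIC = 0.01191 × 2.27 = 0.0270 mmol/kg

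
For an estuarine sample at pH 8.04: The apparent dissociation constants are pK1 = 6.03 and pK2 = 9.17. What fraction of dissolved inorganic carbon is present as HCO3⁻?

α₁ = 0.923

α₁ = 1 / (1 + [H⁺]/K1 + K2/[H⁺]) = 1 / (1 + 10^-2.01 + 10^-1.13)
   = 1 / (1 + 0.0097724 + 0.074131) = 1/1.0839 = 0.9226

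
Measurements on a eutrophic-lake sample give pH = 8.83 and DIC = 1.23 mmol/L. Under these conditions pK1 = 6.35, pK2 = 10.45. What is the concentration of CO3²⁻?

[CO3²⁻] = 0.0287 mmol/L

α₂ = 1 / (1 + [H⁺]/K2 + [H⁺]²/(K1K2)) = 1 / (1 + 10^+1.62 + 10^-0.86)
   = 1 / (1 + 41.687 + 0.13804) = 1/42.825 = 0.02335
[CO3²⁻] = α₂ × DIC = 0.02335 × 1.23 = 0.0287 mmol/L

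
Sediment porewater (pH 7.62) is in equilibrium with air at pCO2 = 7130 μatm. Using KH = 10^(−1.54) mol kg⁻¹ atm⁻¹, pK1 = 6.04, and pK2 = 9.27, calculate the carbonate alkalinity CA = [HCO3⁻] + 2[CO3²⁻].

[CO2*] = KH · pCO2 = 10^(−1.54) × 7130×10^-6 = 2.056×10^-4 mol/kg
α₀ = 1/(1 + K1/[H⁺] + K1K2/[H⁺]²) = 1/(1 + 10^+1.58 + 10^-0.07) = 0.02508
DIC = [CO2*]/α₀ = 2.056×10^-4 / 0.02508 = 8.199 mmol/kg
CA = (α₁ + 2α₂)·DIC = (0.9536 + 2×0.02135) × 8.199 = 8.17 mmol/kg

CA = 8.17 mmol/kg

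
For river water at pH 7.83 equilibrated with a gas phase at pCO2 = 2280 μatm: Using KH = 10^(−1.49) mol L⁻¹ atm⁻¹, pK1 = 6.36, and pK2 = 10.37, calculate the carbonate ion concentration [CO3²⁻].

[CO2*] = KH · pCO2 = 10^(−1.49) × 2280×10^-6 = 7.378×10^-5 mol/L
α₀ = 1/(1 + K1/[H⁺] + K1K2/[H⁺]²) = 1/(1 + 10^+1.47 + 10^-1.07) = 0.03268
DIC = [CO2*]/α₀ = 7.378×10^-5 / 0.03268 = 2.257 mmol/L
[CO3²⁻] = α₂·DIC; α₂ = 0.002782, so [CO3²⁻] = 0.002782 × 2.257 = 0.00628 mmol/L = 6.28 μmol/L

[CO3²⁻] = 6.28 μmol/L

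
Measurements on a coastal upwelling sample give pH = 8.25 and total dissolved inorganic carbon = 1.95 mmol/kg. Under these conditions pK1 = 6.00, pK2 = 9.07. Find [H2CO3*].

[CO2*] = 9.48 μmol/kg

α₀ = 1 / (1 + K1/[H⁺] + K1K2/[H⁺]²) = 1 / (1 + 10^+2.25 + 10^+1.43)
   = 1 / (1 + 177.83 + 26.915) = 1/205.74 = 0.004860
[CO2*] = α₀ × DIC = 0.004860 × 1.95 = 0.00948 mmol/kg = 9.48 μmol/kg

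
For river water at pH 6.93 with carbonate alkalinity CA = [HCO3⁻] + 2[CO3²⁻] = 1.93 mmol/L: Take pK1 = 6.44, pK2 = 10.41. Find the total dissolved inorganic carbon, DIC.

CA = [HCO3⁻] + 2[CO3²⁻] = (α₁ + 2α₂)·DIC
At pH 6.93: [H⁺]/K1 = 10^-0.49 = 0.32359, K2/[H⁺] = 10^-3.48 = 0.00033113
α₁ = 1/(1 + 0.32359 + 0.00033113) = 1/1.3239 = 0.7553; α₂ = α₁·K2/[H⁺] = 0.0002501
α₁ + 2α₂ = 0.7558
DIC = CA / (α₁ + 2α₂) = 1.93 / 0.7558 = 2.55 mmol/L

DIC = 2.55 mmol/L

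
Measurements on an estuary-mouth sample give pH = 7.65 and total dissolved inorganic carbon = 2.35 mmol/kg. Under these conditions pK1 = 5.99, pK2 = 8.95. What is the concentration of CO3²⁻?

α₂ = 1 / (1 + [H⁺]/K2 + [H⁺]²/(K1K2)) = 1 / (1 + 10^+1.30 + 10^-0.36)
   = 1 / (1 + 19.953 + 0.43652) = 1/21.389 = 0.04675
[CO3²⁻] = α₂ × DIC = 0.04675 × 2.35 = 0.110 mmol/kg

[CO3²⁻] = 0.110 mmol/kg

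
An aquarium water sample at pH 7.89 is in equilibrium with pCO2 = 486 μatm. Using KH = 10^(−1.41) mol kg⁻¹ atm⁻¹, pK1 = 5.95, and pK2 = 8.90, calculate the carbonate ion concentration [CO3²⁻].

[CO3²⁻] = 0.161 mmol/kg

[CO2*] = KH · pCO2 = 10^(−1.41) × 486×10^-6 = 1.891×10^-5 mol/kg
α₀ = 1/(1 + K1/[H⁺] + K1K2/[H⁺]²) = 1/(1 + 10^+1.94 + 10^+0.93) = 0.01035
DIC = [CO2*]/α₀ = 1.891×10^-5 / 0.01035 = 1.827 mmol/kg
[CO3²⁻] = α₂·DIC; α₂ = 0.08810, so [CO3²⁻] = 0.08810 × 1.827 = 0.161 mmol/kg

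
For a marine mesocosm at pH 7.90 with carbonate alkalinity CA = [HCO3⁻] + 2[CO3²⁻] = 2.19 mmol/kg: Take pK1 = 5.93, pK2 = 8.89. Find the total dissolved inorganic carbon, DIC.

DIC = 2.02 mmol/kg

CA = [HCO3⁻] + 2[CO3²⁻] = (α₁ + 2α₂)·DIC
At pH 7.90: [H⁺]/K1 = 10^-1.97 = 0.010715, K2/[H⁺] = 10^-0.99 = 0.10233
α₁ = 1/(1 + 0.010715 + 0.10233) = 1/1.1130 = 0.8984; α₂ = α₁·K2/[H⁺] = 0.09194
α₁ + 2α₂ = 1.0823
DIC = CA / (α₁ + 2α₂) = 2.19 / 1.0823 = 2.02 mmol/kg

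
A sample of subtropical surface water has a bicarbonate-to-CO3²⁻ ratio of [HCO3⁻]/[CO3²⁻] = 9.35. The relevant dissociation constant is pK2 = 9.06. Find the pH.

pH = 8.09

From K2 = [H⁺][CO3²⁻]/[HCO3⁻]:  pH = pK2 − log₁₀([HCO3⁻]/[CO3²⁻])
log₁₀(9.35) = +0.971
pH = 9.06 − (+0.971) = 8.09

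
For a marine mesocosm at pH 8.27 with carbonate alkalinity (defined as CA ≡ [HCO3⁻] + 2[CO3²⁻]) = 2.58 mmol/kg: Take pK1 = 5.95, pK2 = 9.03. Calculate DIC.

DIC = 2.26 mmol/kg

CA = [HCO3⁻] + 2[CO3²⁻] = (α₁ + 2α₂)·DIC
At pH 8.27: [H⁺]/K1 = 10^-2.32 = 0.0047863, K2/[H⁺] = 10^-0.76 = 0.17378
α₁ = 1/(1 + 0.0047863 + 0.17378) = 1/1.1786 = 0.8485; α₂ = α₁·K2/[H⁺] = 0.1475
α₁ + 2α₂ = 1.1434
DIC = CA / (α₁ + 2α₂) = 2.58 / 1.1434 = 2.26 mmol/kg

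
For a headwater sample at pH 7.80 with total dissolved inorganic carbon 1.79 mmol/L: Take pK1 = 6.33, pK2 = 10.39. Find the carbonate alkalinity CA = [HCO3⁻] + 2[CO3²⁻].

CA = 1.74 mmol/L

CA = [HCO3⁻] + 2[CO3²⁻] = (α₁ + 2α₂)·DIC
At pH 7.80: [H⁺]/K1 = 10^-1.47 = 0.033884, K2/[H⁺] = 10^-2.59 = 0.0025704
α₁ = 1/(1 + 0.033884 + 0.0025704) = 1/1.0365 = 0.9648; α₂ = α₁·K2/[H⁺] = 0.002480
α₁ + 2α₂ = 0.9698
CA = 0.9698 × 1.79 = 1.74 mmol/L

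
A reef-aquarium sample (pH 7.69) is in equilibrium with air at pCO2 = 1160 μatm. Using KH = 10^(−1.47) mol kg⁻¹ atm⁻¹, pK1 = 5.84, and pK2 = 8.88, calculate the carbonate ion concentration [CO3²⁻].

[CO3²⁻] = 0.180 mmol/kg

[CO2*] = KH · pCO2 = 10^(−1.47) × 1160×10^-6 = 3.931×10^-5 mol/kg
α₀ = 1/(1 + K1/[H⁺] + K1K2/[H⁺]²) = 1/(1 + 10^+1.85 + 10^+0.66) = 0.01309
DIC = [CO2*]/α₀ = 3.931×10^-5 / 0.01309 = 3.002 mmol/kg
[CO3²⁻] = α₂·DIC; α₂ = 0.05986, so [CO3²⁻] = 0.05986 × 3.002 = 0.180 mmol/kg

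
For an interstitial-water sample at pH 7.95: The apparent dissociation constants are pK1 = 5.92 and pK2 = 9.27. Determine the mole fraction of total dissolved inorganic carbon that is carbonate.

α₂ = 1 / (1 + [H⁺]/K2 + [H⁺]²/(K1K2)) = 1 / (1 + 10^+1.32 + 10^-0.71)
   = 1 / (1 + 20.893 + 0.19498) = 1/22.088 = 0.04527

α₂ = 0.0453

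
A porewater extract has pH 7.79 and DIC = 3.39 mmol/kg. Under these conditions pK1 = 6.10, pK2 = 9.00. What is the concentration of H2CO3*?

[CO2*] = 0.0640 mmol/kg

α₀ = 1 / (1 + K1/[H⁺] + K1K2/[H⁺]²) = 1 / (1 + 10^+1.69 + 10^+0.48)
   = 1 / (1 + 48.978 + 3.0200) = 1/52.998 = 0.01887
[CO2*] = α₀ × DIC = 0.01887 × 3.39 = 0.0640 mmol/kg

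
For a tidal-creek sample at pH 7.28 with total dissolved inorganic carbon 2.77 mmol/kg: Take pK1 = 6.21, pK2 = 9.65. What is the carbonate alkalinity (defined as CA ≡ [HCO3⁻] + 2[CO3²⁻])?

CA = [HCO3⁻] + 2[CO3²⁻] = (α₁ + 2α₂)·DIC
At pH 7.28: [H⁺]/K1 = 10^-1.07 = 0.085114, K2/[H⁺] = 10^-2.37 = 0.0042658
α₁ = 1/(1 + 0.085114 + 0.0042658) = 1/1.0894 = 0.9180; α₂ = α₁·K2/[H⁺] = 0.003916
α₁ + 2α₂ = 0.9258
CA = 0.9258 × 2.77 = 2.56 mmol/kg

CA = 2.56 mmol/kg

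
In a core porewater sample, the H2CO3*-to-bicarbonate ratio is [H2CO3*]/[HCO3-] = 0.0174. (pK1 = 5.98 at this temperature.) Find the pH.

From K1 = [H⁺][HCO3-]/[H2CO3*]:  pH = pK1 − log₁₀([H2CO3*]/[HCO3-])
log₁₀(0.0174) = -1.759
pH = 5.98 − (-1.759) = 7.74

pH = 7.74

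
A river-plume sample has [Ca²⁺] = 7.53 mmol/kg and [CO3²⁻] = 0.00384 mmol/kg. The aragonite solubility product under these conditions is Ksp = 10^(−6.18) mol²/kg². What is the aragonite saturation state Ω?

Ω = 0.0438

Ksp = 10^(−6.18) = 6.607×10^-7
Ω = [Ca²⁺][CO3²⁻]/Ksp = (7.53×10^-3)(0.00384×10^-3) / 6.607×10^-7 = 0.0438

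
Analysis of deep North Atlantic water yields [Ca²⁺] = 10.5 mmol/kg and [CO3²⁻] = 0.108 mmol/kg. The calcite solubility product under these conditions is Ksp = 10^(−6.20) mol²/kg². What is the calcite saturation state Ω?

Ksp = 10^(−6.20) = 6.310×10^-7
Ω = [Ca²⁺][CO3²⁻]/Ksp = (10.5×10^-3)(0.108×10^-3) / 6.310×10^-7 = 1.80

Ω = 1.80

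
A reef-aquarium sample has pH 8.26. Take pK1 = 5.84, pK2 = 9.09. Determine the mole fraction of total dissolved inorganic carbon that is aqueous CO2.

α₀ = 0.00330

α₀ = 1 / (1 + K1/[H⁺] + K1K2/[H⁺]²) = 1 / (1 + 10^+2.42 + 10^+1.59)
   = 1 / (1 + 263.03 + 38.905) = 1/302.93 = 0.003301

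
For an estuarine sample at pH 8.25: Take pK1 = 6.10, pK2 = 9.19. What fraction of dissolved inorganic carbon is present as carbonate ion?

α₂ = 1 / (1 + [H⁺]/K2 + [H⁺]²/(K1K2)) = 1 / (1 + 10^+0.94 + 10^-1.21)
   = 1 / (1 + 8.7096 + 0.061660) = 1/9.7713 = 0.1023

α₂ = 0.102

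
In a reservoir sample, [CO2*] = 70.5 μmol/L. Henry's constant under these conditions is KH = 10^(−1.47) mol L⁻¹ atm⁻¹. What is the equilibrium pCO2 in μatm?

pCO2 = 2080 μatm

KH = 10^(−1.47) = 3.388×10^-2 mol L⁻¹ atm⁻¹
pCO2 = [CO2*]/KH = 70.5×10^-6 / 3.388×10^-2 = 2.08×10^-3 atm = 2080 μatm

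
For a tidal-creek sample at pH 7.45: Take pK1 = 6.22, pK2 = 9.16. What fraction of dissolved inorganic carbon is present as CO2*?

α₀ = 1 / (1 + K1/[H⁺] + K1K2/[H⁺]²) = 1 / (1 + 10^+1.23 + 10^-0.48)
   = 1 / (1 + 16.982 + 0.33113) = 1/18.314 = 0.05460

α₀ = 0.0546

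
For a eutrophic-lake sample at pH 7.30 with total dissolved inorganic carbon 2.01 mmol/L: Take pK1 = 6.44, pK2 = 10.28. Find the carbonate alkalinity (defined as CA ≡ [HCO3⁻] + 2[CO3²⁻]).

CA = [HCO3⁻] + 2[CO3²⁻] = (α₁ + 2α₂)·DIC
At pH 7.30: [H⁺]/K1 = 10^-0.86 = 0.13804, K2/[H⁺] = 10^-2.98 = 0.0010471
α₁ = 1/(1 + 0.13804 + 0.0010471) = 1/1.1391 = 0.8779; α₂ = α₁·K2/[H⁺] = 0.0009193
α₁ + 2α₂ = 0.8797
CA = 0.8797 × 2.01 = 1.77 mmol/L

CA = 1.77 mmol/L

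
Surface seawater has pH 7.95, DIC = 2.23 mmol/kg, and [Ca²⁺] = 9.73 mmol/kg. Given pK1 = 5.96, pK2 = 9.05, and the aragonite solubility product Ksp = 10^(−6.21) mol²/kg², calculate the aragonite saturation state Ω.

Ω = 2.57

α₂ = 1 / (1 + [H⁺]/K2 + [H⁺]²/(K1K2)) = 1 / (1 + 10^+1.10 + 10^-0.89)
   = 1 / (1 + 12.589 + 0.12882) = 1/13.718 = 0.07290
[CO3²⁻] = α₂ × DIC = 0.07290 × 2.23 = 0.1626 mmol/kg
Ksp = 10^(−6.21) = 6.166×10^-7
Ω = [Ca²⁺][CO3²⁻]/Ksp = (9.73×10^-3)(1.626×10^-4) / 6.166×10^-7 = 2.57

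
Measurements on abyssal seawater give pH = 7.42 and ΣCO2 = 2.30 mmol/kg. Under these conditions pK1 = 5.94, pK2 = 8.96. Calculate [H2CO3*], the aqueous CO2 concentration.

[CO2*] = 0.0717 mmol/kg

α₀ = 1 / (1 + K1/[H⁺] + K1K2/[H⁺]²) = 1 / (1 + 10^+1.48 + 10^-0.06)
   = 1 / (1 + 30.200 + 0.87096) = 1/32.070 = 0.03118
[CO2*] = α₀ × DIC = 0.03118 × 2.30 = 0.0717 mmol/kg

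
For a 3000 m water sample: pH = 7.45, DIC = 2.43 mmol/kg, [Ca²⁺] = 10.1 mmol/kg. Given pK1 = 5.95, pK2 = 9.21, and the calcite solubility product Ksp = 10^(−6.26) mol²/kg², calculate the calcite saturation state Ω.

α₂ = 1 / (1 + [H⁺]/K2 + [H⁺]²/(K1K2)) = 1 / (1 + 10^+1.76 + 10^+0.26)
   = 1 / (1 + 57.544 + 1.8197) = 1/60.364 = 0.01657
[CO3²⁻] = α₂ × DIC = 0.01657 × 2.43 = 0.04026 mmol/kg
Ksp = 10^(−6.26) = 5.495×10^-7
Ω = [Ca²⁺][CO3²⁻]/Ksp = (10.1×10^-3)(4.026×10^-5) / 5.495×10^-7 = 0.740

Ω = 0.740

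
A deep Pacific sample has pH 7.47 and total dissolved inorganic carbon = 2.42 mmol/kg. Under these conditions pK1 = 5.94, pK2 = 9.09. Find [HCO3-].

[HCO3⁻] = 2.30 mmol/kg

α₁ = 1 / (1 + [H⁺]/K1 + K2/[H⁺]) = 1 / (1 + 10^-1.53 + 10^-1.62)
   = 1 / (1 + 0.029512 + 0.023988) = 1/1.0535 = 0.9492
[HCO3⁻] = α₁ × DIC = 0.9492 × 2.42 = 2.30 mmol/kg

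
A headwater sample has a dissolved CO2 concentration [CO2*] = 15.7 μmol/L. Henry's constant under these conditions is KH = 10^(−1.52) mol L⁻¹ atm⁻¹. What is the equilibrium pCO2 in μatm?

KH = 10^(−1.52) = 3.020×10^-2 mol L⁻¹ atm⁻¹
pCO2 = [CO2*]/KH = 15.7×10^-6 / 3.020×10^-2 = 5.20×10^-4 atm = 520 μatm

pCO2 = 520 μatm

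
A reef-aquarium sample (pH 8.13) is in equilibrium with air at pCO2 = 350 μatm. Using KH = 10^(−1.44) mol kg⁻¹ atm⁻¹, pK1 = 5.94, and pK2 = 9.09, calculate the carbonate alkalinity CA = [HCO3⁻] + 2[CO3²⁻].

CA = 2.40 mmol/kg

[CO2*] = KH · pCO2 = 10^(−1.44) × 350×10^-6 = 1.271×10^-5 mol/kg
α₀ = 1/(1 + K1/[H⁺] + K1K2/[H⁺]²) = 1/(1 + 10^+2.19 + 10^+1.23) = 0.005785
DIC = [CO2*]/α₀ = 1.271×10^-5 / 0.005785 = 2.197 mmol/kg
CA = (α₁ + 2α₂)·DIC = (0.8960 + 2×0.09824) × 2.197 = 2.40 mmol/kg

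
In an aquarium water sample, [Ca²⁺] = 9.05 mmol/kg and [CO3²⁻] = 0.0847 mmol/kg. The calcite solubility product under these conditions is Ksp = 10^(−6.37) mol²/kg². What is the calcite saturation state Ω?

Ω = 1.80

Ksp = 10^(−6.37) = 4.266×10^-7
Ω = [Ca²⁺][CO3²⁻]/Ksp = (9.05×10^-3)(0.0847×10^-3) / 4.266×10^-7 = 1.80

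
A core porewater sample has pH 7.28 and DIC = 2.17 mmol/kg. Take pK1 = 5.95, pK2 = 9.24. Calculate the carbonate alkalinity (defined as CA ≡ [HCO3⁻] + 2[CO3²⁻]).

CA = [HCO3⁻] + 2[CO3²⁻] = (α₁ + 2α₂)·DIC
At pH 7.28: [H⁺]/K1 = 10^-1.33 = 0.046774, K2/[H⁺] = 10^-1.96 = 0.010965
α₁ = 1/(1 + 0.046774 + 0.010965) = 1/1.0577 = 0.9454; α₂ = α₁·K2/[H⁺] = 0.01037
α₁ + 2α₂ = 0.9661
CA = 0.9661 × 2.17 = 2.10 mmol/kg

CA = 2.10 mmol/kg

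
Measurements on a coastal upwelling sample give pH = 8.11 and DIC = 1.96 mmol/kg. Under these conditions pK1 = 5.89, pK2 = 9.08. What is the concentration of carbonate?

α₂ = 1 / (1 + [H⁺]/K2 + [H⁺]²/(K1K2)) = 1 / (1 + 10^+0.97 + 10^-1.25)
   = 1 / (1 + 9.3325 + 0.056234) = 1/10.389 = 0.09626
[CO3²⁻] = α₂ × DIC = 0.09626 × 1.96 = 0.189 mmol/kg

[CO3²⁻] = 0.189 mmol/kg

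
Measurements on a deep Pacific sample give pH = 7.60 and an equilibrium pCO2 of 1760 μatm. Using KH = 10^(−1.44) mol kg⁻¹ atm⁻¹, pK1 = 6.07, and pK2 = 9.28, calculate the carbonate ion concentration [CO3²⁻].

[CO3²⁻] = 0.0452 mmol/kg

[CO2*] = KH · pCO2 = 10^(−1.44) × 1760×10^-6 = 6.390×10^-5 mol/kg
α₀ = 1/(1 + K1/[H⁺] + K1K2/[H⁺]²) = 1/(1 + 10^+1.53 + 10^-0.15) = 0.02810
DIC = [CO2*]/α₀ = 6.390×10^-5 / 0.02810 = 2.274 mmol/kg
[CO3²⁻] = α₂·DIC; α₂ = 0.01989, so [CO3²⁻] = 0.01989 × 2.274 = 0.0452 mmol/kg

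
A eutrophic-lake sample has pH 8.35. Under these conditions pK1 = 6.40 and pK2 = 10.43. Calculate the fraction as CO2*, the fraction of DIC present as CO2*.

α₀ = 1 / (1 + K1/[H⁺] + K1K2/[H⁺]²) = 1 / (1 + 10^+1.95 + 10^-0.13)
   = 1 / (1 + 89.125 + 0.74131) = 1/90.866 = 0.01101

α₀ = 0.0110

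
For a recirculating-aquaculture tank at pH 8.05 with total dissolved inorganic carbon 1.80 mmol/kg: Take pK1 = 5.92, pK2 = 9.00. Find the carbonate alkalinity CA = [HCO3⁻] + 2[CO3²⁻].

CA = [HCO3⁻] + 2[CO3²⁻] = (α₁ + 2α₂)·DIC
At pH 8.05: [H⁺]/K1 = 10^-2.13 = 0.0074131, K2/[H⁺] = 10^-0.95 = 0.11220
α₁ = 1/(1 + 0.0074131 + 0.11220) = 1/1.1196 = 0.8932; α₂ = α₁·K2/[H⁺] = 0.1002
α₁ + 2α₂ = 1.0936
CA = 1.0936 × 1.80 = 1.97 mmol/kg

CA = 1.97 mmol/kg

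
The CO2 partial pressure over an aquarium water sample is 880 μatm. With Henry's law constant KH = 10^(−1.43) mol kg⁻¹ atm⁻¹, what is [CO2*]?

[CO2*] = 32.7 μmol/kg

KH = 10^(−1.43) = 3.715×10^-2 mol kg⁻¹ atm⁻¹
[CO2*] = KH · pCO2 = 3.715×10^-2 × 880×10^-6 atm = 3.27×10^-5 mol/kg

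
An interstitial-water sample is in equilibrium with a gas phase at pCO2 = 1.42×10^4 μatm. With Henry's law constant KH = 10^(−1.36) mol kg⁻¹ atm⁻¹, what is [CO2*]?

[CO2*] = 620 μmol/kg

KH = 10^(−1.36) = 4.365×10^-2 mol kg⁻¹ atm⁻¹
[CO2*] = KH · pCO2 = 4.365×10^-2 × 1.42×10^4×10^-6 atm = 6.20×10^-4 mol/kg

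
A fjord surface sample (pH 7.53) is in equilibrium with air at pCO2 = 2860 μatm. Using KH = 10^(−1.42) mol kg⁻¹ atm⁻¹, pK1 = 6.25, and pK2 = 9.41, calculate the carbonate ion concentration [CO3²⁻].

[CO3²⁻] = 0.0273 mmol/kg

[CO2*] = KH · pCO2 = 10^(−1.42) × 2860×10^-6 = 1.087×10^-4 mol/kg
α₀ = 1/(1 + K1/[H⁺] + K1K2/[H⁺]²) = 1/(1 + 10^+1.28 + 10^-0.60) = 0.04925
DIC = [CO2*]/α₀ = 1.087×10^-4 / 0.04925 = 2.208 mmol/kg
[CO3²⁻] = α₂·DIC; α₂ = 0.01237, so [CO3²⁻] = 0.01237 × 2.208 = 0.0273 mmol/kg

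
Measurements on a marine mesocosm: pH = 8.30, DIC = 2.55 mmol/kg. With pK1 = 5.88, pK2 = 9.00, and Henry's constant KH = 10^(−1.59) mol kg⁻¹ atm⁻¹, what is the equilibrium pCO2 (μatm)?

α₀ = 1 / (1 + K1/[H⁺] + K1K2/[H⁺]²) = 1 / (1 + 10^+2.42 + 10^+1.72)
   = 1 / (1 + 263.03 + 52.481) = 1/316.51 = 0.003159
[CO2*] = α₀ × DIC = 0.003159 × 2.55 = 0.008057 mmol/kg = 8.057 μmol/kg
pCO2 = [CO2*]/KH = 8.057×10^-6 / 2.570×10^-2 = 313 μatm

pCO2 = 313 μatm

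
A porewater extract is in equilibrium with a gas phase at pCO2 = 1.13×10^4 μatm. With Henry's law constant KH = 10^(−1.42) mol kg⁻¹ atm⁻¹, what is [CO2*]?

[CO2*] = 430 μmol/kg

KH = 10^(−1.42) = 3.802×10^-2 mol kg⁻¹ atm⁻¹
[CO2*] = KH · pCO2 = 3.802×10^-2 × 1.13×10^4×10^-6 atm = 4.30×10^-4 mol/kg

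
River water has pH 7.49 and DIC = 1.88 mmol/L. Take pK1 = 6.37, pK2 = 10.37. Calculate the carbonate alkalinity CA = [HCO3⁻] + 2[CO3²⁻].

CA = [HCO3⁻] + 2[CO3²⁻] = (α₁ + 2α₂)·DIC
At pH 7.49: [H⁺]/K1 = 10^-1.12 = 0.075858, K2/[H⁺] = 10^-2.88 = 0.0013183
α₁ = 1/(1 + 0.075858 + 0.0013183) = 1/1.0772 = 0.9284; α₂ = α₁·K2/[H⁺] = 0.001224
α₁ + 2α₂ = 0.9308
CA = 0.9308 × 1.88 = 1.75 mmol/L

CA = 1.75 mmol/L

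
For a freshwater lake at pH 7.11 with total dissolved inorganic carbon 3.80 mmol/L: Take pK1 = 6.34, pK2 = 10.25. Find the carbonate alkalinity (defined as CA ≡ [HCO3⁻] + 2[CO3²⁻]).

CA = 3.25 mmol/L

CA = [HCO3⁻] + 2[CO3²⁻] = (α₁ + 2α₂)·DIC
At pH 7.11: [H⁺]/K1 = 10^-0.77 = 0.16982, K2/[H⁺] = 10^-3.14 = 0.00072444
α₁ = 1/(1 + 0.16982 + 0.00072444) = 1/1.1705 = 0.8543; α₂ = α₁·K2/[H⁺] = 0.0006189
α₁ + 2α₂ = 0.8555
CA = 0.8555 × 3.80 = 3.25 mmol/L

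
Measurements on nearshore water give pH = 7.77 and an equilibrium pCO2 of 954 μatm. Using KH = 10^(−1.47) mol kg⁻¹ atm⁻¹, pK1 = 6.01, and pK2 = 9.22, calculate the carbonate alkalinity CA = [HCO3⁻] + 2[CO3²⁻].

CA = 1.99 mmol/kg

[CO2*] = KH · pCO2 = 10^(−1.47) × 954×10^-6 = 3.233×10^-5 mol/kg
α₀ = 1/(1 + K1/[H⁺] + K1K2/[H⁺]²) = 1/(1 + 10^+1.76 + 10^+0.31) = 0.01651
DIC = [CO2*]/α₀ = 3.233×10^-5 / 0.01651 = 1.958 mmol/kg
CA = (α₁ + 2α₂)·DIC = (0.9498 + 2×0.03370) × 1.958 = 1.99 mmol/kg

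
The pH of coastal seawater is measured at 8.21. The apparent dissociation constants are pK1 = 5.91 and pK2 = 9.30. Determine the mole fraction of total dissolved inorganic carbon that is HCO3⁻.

α₁ = 1 / (1 + [H⁺]/K1 + K2/[H⁺]) = 1 / (1 + 10^-2.30 + 10^-1.09)
   = 1 / (1 + 0.0050119 + 0.081283) = 1/1.0863 = 0.9206

α₁ = 0.921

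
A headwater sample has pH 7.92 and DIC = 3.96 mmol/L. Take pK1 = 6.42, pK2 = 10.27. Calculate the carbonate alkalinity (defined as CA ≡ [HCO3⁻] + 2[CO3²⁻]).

CA = 3.86 mmol/L

CA = [HCO3⁻] + 2[CO3²⁻] = (α₁ + 2α₂)·DIC
At pH 7.92: [H⁺]/K1 = 10^-1.50 = 0.031623, K2/[H⁺] = 10^-2.35 = 0.0044668
α₁ = 1/(1 + 0.031623 + 0.0044668) = 1/1.0361 = 0.9652; α₂ = α₁·K2/[H⁺] = 0.004311
α₁ + 2α₂ = 0.9738
CA = 0.9738 × 3.96 = 3.86 mmol/L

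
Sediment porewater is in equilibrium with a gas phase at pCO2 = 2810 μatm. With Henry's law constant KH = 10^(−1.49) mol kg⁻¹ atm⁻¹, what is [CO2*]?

KH = 10^(−1.49) = 3.236×10^-2 mol kg⁻¹ atm⁻¹
[CO2*] = KH · pCO2 = 3.236×10^-2 × 2810×10^-6 atm = 9.09×10^-5 mol/kg

[CO2*] = 90.9 μmol/kg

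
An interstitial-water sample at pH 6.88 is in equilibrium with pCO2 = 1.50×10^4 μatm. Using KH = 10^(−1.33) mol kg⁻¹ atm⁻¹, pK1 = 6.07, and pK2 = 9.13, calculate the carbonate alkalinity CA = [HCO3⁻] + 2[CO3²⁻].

[CO2*] = KH · pCO2 = 10^(−1.33) × 1.50×10^4×10^-6 = 7.016×10^-4 mol/kg
α₀ = 1/(1 + K1/[H⁺] + K1K2/[H⁺]²) = 1/(1 + 10^+0.81 + 10^-1.44) = 0.1335
DIC = [CO2*]/α₀ = 7.016×10^-4 / 0.1335 = 5.257 mmol/kg
CA = (α₁ + 2α₂)·DIC = (0.8617 + 2×0.004846) × 5.257 = 4.58 mmol/kg

CA = 4.58 mmol/kg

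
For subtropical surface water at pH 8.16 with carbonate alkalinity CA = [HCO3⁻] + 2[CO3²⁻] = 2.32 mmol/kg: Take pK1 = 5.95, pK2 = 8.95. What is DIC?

DIC = 2.05 mmol/kg

CA = [HCO3⁻] + 2[CO3²⁻] = (α₁ + 2α₂)·DIC
At pH 8.16: [H⁺]/K1 = 10^-2.21 = 0.0061660, K2/[H⁺] = 10^-0.79 = 0.16218
α₁ = 1/(1 + 0.0061660 + 0.16218) = 1/1.1683 = 0.8559; α₂ = α₁·K2/[H⁺] = 0.1388
α₁ + 2α₂ = 1.1335
DIC = CA / (α₁ + 2α₂) = 2.32 / 1.1335 = 2.05 mmol/kg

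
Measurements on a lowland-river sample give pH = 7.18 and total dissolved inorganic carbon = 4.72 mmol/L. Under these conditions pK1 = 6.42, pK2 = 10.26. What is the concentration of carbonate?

[CO3²⁻] = 3.34 μmol/L

α₂ = 1 / (1 + [H⁺]/K2 + [H⁺]²/(K1K2)) = 1 / (1 + 10^+3.08 + 10^+2.32)
   = 1 / (1 + 1202.3 + 208.93) = 1/1412.2 = 0.0007081
[CO3²⁻] = α₂ × DIC = 0.0007081 × 4.72 = 0.00334 mmol/L = 3.34 μmol/L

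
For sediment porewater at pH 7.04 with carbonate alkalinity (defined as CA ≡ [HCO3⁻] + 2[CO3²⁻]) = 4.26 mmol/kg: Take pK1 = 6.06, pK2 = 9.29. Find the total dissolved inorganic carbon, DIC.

DIC = 4.68 mmol/kg

CA = [HCO3⁻] + 2[CO3²⁻] = (α₁ + 2α₂)·DIC
At pH 7.04: [H⁺]/K1 = 10^-0.98 = 0.10471, K2/[H⁺] = 10^-2.25 = 0.0056234
α₁ = 1/(1 + 0.10471 + 0.0056234) = 1/1.1103 = 0.9006; α₂ = α₁·K2/[H⁺] = 0.005065
α₁ + 2α₂ = 0.9108
DIC = CA / (α₁ + 2α₂) = 4.26 / 0.9108 = 4.68 mmol/kg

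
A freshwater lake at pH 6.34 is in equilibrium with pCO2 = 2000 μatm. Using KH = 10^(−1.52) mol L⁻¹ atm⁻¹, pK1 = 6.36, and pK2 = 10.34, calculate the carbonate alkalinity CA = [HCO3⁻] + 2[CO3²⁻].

CA = 0.0577 mmol/L

[CO2*] = KH · pCO2 = 10^(−1.52) × 2000×10^-6 = 6.040×10^-5 mol/L
α₀ = 1/(1 + K1/[H⁺] + K1K2/[H⁺]²) = 1/(1 + 10^-0.02 + 10^-4.02) = 0.5115
DIC = [CO2*]/α₀ = 6.040×10^-5 / 0.5115 = 0.1181 mmol/L
CA = (α₁ + 2α₂)·DIC = (0.4885 + 2×4.885×10^-5) × 0.1181 = 0.0577 mmol/L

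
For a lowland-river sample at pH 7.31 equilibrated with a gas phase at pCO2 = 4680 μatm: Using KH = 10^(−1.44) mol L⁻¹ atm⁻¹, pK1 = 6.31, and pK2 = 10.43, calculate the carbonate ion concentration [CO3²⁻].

[CO3²⁻] = 1.29 μmol/L

[CO2*] = KH · pCO2 = 10^(−1.44) × 4680×10^-6 = 1.699×10^-4 mol/L
α₀ = 1/(1 + K1/[H⁺] + K1K2/[H⁺]²) = 1/(1 + 10^+1.00 + 10^-2.12) = 0.09085
DIC = [CO2*]/α₀ = 1.699×10^-4 / 0.09085 = 1.870 mmol/L
[CO3²⁻] = α₂·DIC; α₂ = 0.0006891, so [CO3²⁻] = 0.0006891 × 1.870 = 0.00129 mmol/L = 1.29 μmol/L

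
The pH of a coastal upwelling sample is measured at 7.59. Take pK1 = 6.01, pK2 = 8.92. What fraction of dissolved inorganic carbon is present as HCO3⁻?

α₁ = 0.932

α₁ = 1 / (1 + [H⁺]/K1 + K2/[H⁺]) = 1 / (1 + 10^-1.58 + 10^-1.33)
   = 1 / (1 + 0.026303 + 0.046774) = 1/1.0731 = 0.9319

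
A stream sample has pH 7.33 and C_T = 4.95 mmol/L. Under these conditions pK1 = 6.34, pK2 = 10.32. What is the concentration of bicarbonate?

α₁ = 1 / (1 + [H⁺]/K1 + K2/[H⁺]) = 1 / (1 + 10^-0.99 + 10^-2.99)
   = 1 / (1 + 0.10233 + 0.0010233) = 1/1.1034 = 0.9063
[HCO3⁻] = α₁ × DIC = 0.9063 × 4.95 = 4.49 mmol/L

[HCO3⁻] = 4.49 mmol/L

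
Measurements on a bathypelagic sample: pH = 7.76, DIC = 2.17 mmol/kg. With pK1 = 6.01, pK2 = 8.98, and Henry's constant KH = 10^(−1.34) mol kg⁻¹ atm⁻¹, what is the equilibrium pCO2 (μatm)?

pCO2 = 783 μatm

α₀ = 1 / (1 + K1/[H⁺] + K1K2/[H⁺]²) = 1 / (1 + 10^+1.75 + 10^+0.53)
   = 1 / (1 + 56.234 + 3.3884) = 1/60.623 = 0.01650
[CO2*] = α₀ × DIC = 0.01650 × 2.17 = 0.03580 mmol/kg
pCO2 = [CO2*]/KH = 3.580×10^-5 / 4.571×10^-2 = 783 μatm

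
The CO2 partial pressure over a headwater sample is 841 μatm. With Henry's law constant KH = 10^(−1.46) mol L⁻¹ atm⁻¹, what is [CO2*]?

KH = 10^(−1.46) = 3.467×10^-2 mol L⁻¹ atm⁻¹
[CO2*] = KH · pCO2 = 3.467×10^-2 × 841×10^-6 atm = 2.92×10^-5 mol/L

[CO2*] = 29.2 μmol/L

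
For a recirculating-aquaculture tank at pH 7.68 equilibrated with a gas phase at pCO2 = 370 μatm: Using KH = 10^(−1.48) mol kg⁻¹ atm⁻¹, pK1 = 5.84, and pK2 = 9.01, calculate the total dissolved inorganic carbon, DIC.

DIC = 0.900 mmol/kg

[CO2*] = KH · pCO2 = 10^(−1.48) × 370×10^-6 = 1.225×10^-5 mol/kg
α₀ = 1/(1 + K1/[H⁺] + K1K2/[H⁺]²) = 1/(1 + 10^+1.84 + 10^+0.51) = 0.01362
DIC = [CO2*]/α₀ = 1.225×10^-5 / 0.01362 = 0.900 mmol/kg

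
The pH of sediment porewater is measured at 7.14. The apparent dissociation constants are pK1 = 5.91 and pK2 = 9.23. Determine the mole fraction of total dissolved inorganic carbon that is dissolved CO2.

α₀ = 0.0552

α₀ = 1 / (1 + K1/[H⁺] + K1K2/[H⁺]²) = 1 / (1 + 10^+1.23 + 10^-0.86)
   = 1 / (1 + 16.982 + 0.13804) = 1/18.120 = 0.05519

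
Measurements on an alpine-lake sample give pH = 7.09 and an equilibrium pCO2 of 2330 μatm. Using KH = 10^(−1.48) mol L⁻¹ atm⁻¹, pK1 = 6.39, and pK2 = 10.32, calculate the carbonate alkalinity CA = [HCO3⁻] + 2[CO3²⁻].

[CO2*] = KH · pCO2 = 10^(−1.48) × 2330×10^-6 = 7.715×10^-5 mol/L
α₀ = 1/(1 + K1/[H⁺] + K1K2/[H⁺]²) = 1/(1 + 10^+0.70 + 10^-2.53) = 0.1663
DIC = [CO2*]/α₀ = 7.715×10^-5 / 0.1663 = 0.4641 mmol/L
CA = (α₁ + 2α₂)·DIC = (0.8333 + 2×0.0004907) × 0.4641 = 0.387 mmol/L

CA = 0.387 mmol/L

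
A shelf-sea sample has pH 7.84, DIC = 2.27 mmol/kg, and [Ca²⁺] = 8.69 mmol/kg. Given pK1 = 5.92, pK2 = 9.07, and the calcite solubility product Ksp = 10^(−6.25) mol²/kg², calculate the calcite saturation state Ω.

Ω = 1.93

α₂ = 1 / (1 + [H⁺]/K2 + [H⁺]²/(K1K2)) = 1 / (1 + 10^+1.23 + 10^-0.69)
   = 1 / (1 + 16.982 + 0.20417) = 1/18.187 = 0.05499
[CO3²⁻] = α₂ × DIC = 0.05499 × 2.27 = 0.1248 mmol/kg
Ksp = 10^(−6.25) = 5.623×10^-7
Ω = [Ca²⁺][CO3²⁻]/Ksp = (8.69×10^-3)(1.248×10^-4) / 5.623×10^-7 = 1.93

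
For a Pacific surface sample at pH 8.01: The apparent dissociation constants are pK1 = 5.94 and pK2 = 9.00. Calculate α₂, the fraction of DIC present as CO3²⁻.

α₂ = 1 / (1 + [H⁺]/K2 + [H⁺]²/(K1K2)) = 1 / (1 + 10^+0.99 + 10^-1.08)
   = 1 / (1 + 9.7724 + 0.083176) = 1/10.856 = 0.09212

α₂ = 0.0921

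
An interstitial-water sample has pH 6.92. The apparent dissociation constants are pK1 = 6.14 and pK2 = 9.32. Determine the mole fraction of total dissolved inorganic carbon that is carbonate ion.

α₂ = 1 / (1 + [H⁺]/K2 + [H⁺]²/(K1K2)) = 1 / (1 + 10^+2.40 + 10^+1.62)
   = 1 / (1 + 251.19 + 41.687) = 1/293.88 = 0.003403

α₂ = 0.00340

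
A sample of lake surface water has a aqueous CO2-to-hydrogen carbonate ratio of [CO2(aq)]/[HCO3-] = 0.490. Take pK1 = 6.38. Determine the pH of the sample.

pH = 6.69

From K1 = [H⁺][HCO3-]/[CO2(aq)]:  pH = pK1 − log₁₀([CO2(aq)]/[HCO3-])
log₁₀(0.490) = -0.310
pH = 6.38 − (-0.310) = 6.69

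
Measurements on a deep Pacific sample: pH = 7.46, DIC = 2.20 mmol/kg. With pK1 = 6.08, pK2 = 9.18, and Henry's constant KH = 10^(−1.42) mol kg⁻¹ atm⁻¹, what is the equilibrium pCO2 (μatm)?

α₀ = 1 / (1 + K1/[H⁺] + K1K2/[H⁺]²) = 1 / (1 + 10^+1.38 + 10^-0.34)
   = 1 / (1 + 23.988 + 0.45709) = 1/25.445 = 0.03930
[CO2*] = α₀ × DIC = 0.03930 × 2.20 = 0.08646 mmol/kg
pCO2 = [CO2*]/KH = 8.646×10^-5 / 3.802×10^-2 = 2270 μatm

pCO2 = 2270 μatm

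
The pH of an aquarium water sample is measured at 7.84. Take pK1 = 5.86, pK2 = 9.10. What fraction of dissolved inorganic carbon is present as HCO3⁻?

α₁ = 0.939

α₁ = 1 / (1 + [H⁺]/K1 + K2/[H⁺]) = 1 / (1 + 10^-1.98 + 10^-1.26)
   = 1 / (1 + 0.010471 + 0.054954) = 1/1.0654 = 0.9386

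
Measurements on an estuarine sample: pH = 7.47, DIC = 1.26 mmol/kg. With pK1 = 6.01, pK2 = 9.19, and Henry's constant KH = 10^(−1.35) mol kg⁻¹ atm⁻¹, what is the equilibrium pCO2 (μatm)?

α₀ = 1 / (1 + K1/[H⁺] + K1K2/[H⁺]²) = 1 / (1 + 10^+1.46 + 10^-0.26)
   = 1 / (1 + 28.840 + 0.54954) = 1/30.390 = 0.03291
[CO2*] = α₀ × DIC = 0.03291 × 1.26 = 0.04146 mmol/kg
pCO2 = [CO2*]/KH = 4.146×10^-5 / 4.467×10^-2 = 928 μatm

pCO2 = 928 μatm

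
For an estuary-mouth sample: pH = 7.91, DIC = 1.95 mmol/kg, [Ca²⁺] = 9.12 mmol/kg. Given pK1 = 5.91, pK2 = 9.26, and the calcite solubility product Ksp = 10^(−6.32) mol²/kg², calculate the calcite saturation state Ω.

α₂ = 1 / (1 + [H⁺]/K2 + [H⁺]²/(K1K2)) = 1 / (1 + 10^+1.35 + 10^-0.65)
   = 1 / (1 + 22.387 + 0.22387) = 1/23.611 = 0.04235
[CO3²⁻] = α₂ × DIC = 0.04235 × 1.95 = 0.08259 mmol/kg
Ksp = 10^(−6.32) = 4.786×10^-7
Ω = [Ca²⁺][CO3²⁻]/Ksp = (9.12×10^-3)(8.259×10^-5) / 4.786×10^-7 = 1.57

Ω = 1.57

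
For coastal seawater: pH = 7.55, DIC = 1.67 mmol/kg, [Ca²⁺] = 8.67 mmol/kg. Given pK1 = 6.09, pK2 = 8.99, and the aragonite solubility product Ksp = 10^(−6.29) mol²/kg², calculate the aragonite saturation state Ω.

α₂ = 1 / (1 + [H⁺]/K2 + [H⁺]²/(K1K2)) = 1 / (1 + 10^+1.44 + 10^-0.02)
   = 1 / (1 + 27.542 + 0.95499) = 1/29.497 = 0.03390
[CO3²⁻] = α₂ × DIC = 0.03390 × 1.67 = 0.05662 mmol/kg
Ksp = 10^(−6.29) = 5.129×10^-7
Ω = [Ca²⁺][CO3²⁻]/Ksp = (8.67×10^-3)(5.662×10^-5) / 5.129×10^-7 = 0.957

Ω = 0.957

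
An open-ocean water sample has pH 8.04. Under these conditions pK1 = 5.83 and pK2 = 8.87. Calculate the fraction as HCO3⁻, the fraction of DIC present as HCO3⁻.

α₁ = 0.866

α₁ = 1 / (1 + [H⁺]/K1 + K2/[H⁺]) = 1 / (1 + 10^-2.21 + 10^-0.83)
   = 1 / (1 + 0.0061660 + 0.14791) = 1/1.1541 = 0.8665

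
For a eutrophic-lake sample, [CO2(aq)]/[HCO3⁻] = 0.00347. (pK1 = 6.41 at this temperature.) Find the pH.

pH = 8.87

From K1 = [H⁺][HCO3⁻]/[CO2(aq)]:  pH = pK1 − log₁₀([CO2(aq)]/[HCO3⁻])
log₁₀(0.00347) = -2.460
pH = 6.41 − (-2.460) = 8.87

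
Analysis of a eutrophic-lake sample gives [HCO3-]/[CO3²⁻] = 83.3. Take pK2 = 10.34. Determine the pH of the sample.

From K2 = [H⁺][CO3²⁻]/[HCO3-]:  pH = pK2 − log₁₀([HCO3-]/[CO3²⁻])
log₁₀(83.3) = +1.921
pH = 10.34 − (+1.921) = 8.42

pH = 8.42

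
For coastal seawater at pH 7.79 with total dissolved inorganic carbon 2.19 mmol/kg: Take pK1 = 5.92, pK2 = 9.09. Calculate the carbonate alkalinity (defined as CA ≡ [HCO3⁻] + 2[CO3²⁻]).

CA = [HCO3⁻] + 2[CO3²⁻] = (α₁ + 2α₂)·DIC
At pH 7.79: [H⁺]/K1 = 10^-1.87 = 0.013490, K2/[H⁺] = 10^-1.30 = 0.050119
α₁ = 1/(1 + 0.013490 + 0.050119) = 1/1.0636 = 0.9402; α₂ = α₁·K2/[H⁺] = 0.04712
α₁ + 2α₂ = 1.0344
CA = 1.0344 × 2.19 = 2.27 mmol/kg

CA = 2.27 mmol/kg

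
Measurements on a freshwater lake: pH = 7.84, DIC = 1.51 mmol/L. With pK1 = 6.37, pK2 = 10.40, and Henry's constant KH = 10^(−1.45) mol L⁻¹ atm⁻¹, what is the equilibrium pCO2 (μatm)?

pCO2 = 1390 μatm

α₀ = 1 / (1 + K1/[H⁺] + K1K2/[H⁺]²) = 1 / (1 + 10^+1.47 + 10^-1.09)
   = 1 / (1 + 29.512 + 0.081283) = 1/30.593 = 0.03269
[CO2*] = α₀ × DIC = 0.03269 × 1.51 = 0.04936 mmol/L
pCO2 = [CO2*]/KH = 4.936×10^-5 / 3.548×10^-2 = 1390 μatm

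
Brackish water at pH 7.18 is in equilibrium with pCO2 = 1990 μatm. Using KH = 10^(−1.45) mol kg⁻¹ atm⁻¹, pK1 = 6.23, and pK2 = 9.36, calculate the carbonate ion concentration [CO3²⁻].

[CO2*] = KH · pCO2 = 10^(−1.45) × 1990×10^-6 = 7.061×10^-5 mol/kg
α₀ = 1/(1 + K1/[H⁺] + K1K2/[H⁺]²) = 1/(1 + 10^+0.95 + 10^-1.23) = 0.1003
DIC = [CO2*]/α₀ = 7.061×10^-5 / 0.1003 = 0.7041 mmol/kg
[CO3²⁻] = α₂·DIC; α₂ = 0.005905, so [CO3²⁻] = 0.005905 × 0.7041 = 0.00416 mmol/kg = 4.16 μmol/kg

[CO3²⁻] = 4.16 μmol/kg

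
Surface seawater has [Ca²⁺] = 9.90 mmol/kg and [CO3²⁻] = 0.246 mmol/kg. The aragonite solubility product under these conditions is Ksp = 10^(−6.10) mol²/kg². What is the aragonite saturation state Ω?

Ksp = 10^(−6.10) = 7.943×10^-7
Ω = [Ca²⁺][CO3²⁻]/Ksp = (9.90×10^-3)(0.246×10^-3) / 7.943×10^-7 = 3.07

Ω = 3.07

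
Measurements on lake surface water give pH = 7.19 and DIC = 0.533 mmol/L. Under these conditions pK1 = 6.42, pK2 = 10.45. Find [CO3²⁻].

[CO3²⁻] = 0.250 μmol/L

α₂ = 1 / (1 + [H⁺]/K2 + [H⁺]²/(K1K2)) = 1 / (1 + 10^+3.26 + 10^+2.49)
   = 1 / (1 + 1819.7 + 309.03) = 1/2129.7 = 0.0004695
[CO3²⁻] = α₂ × DIC = 0.0004695 × 0.533 = 0.000250 mmol/L = 0.250 μmol/L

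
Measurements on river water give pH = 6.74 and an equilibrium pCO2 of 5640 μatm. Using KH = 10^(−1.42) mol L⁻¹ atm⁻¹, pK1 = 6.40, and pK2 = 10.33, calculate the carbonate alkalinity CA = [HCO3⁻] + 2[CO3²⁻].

[CO2*] = KH · pCO2 = 10^(−1.42) × 5640×10^-6 = 2.144×10^-4 mol/L
α₀ = 1/(1 + K1/[H⁺] + K1K2/[H⁺]²) = 1/(1 + 10^+0.34 + 10^-3.25) = 0.3136
DIC = [CO2*]/α₀ = 2.144×10^-4 / 0.3136 = 0.6837 mmol/L
CA = (α₁ + 2α₂)·DIC = (0.6862 + 2×0.0001764) × 0.6837 = 0.469 mmol/L

CA = 0.469 mmol/L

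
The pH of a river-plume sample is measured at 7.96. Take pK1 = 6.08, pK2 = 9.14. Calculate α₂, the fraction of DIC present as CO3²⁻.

α₂ = 0.0612

α₂ = 1 / (1 + [H⁺]/K2 + [H⁺]²/(K1K2)) = 1 / (1 + 10^+1.18 + 10^-0.70)
   = 1 / (1 + 15.136 + 0.19953) = 1/16.335 = 0.06122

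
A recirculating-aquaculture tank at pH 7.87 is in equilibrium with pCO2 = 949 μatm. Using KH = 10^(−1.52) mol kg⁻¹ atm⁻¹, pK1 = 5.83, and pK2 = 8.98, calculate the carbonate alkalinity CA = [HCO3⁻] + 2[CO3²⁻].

CA = 3.63 mmol/kg

[CO2*] = KH · pCO2 = 10^(−1.52) × 949×10^-6 = 2.866×10^-5 mol/kg
α₀ = 1/(1 + K1/[H⁺] + K1K2/[H⁺]²) = 1/(1 + 10^+2.04 + 10^+0.93) = 0.008392
DIC = [CO2*]/α₀ = 2.866×10^-5 / 0.008392 = 3.415 mmol/kg
CA = (α₁ + 2α₂)·DIC = (0.9202 + 2×0.07143) × 3.415 = 3.63 mmol/kg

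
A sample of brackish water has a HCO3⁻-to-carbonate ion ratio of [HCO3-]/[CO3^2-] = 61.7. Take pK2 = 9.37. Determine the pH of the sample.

From K2 = [H⁺][CO3^2-]/[HCO3-]:  pH = pK2 − log₁₀([HCO3-]/[CO3^2-])
log₁₀(61.7) = +1.790
pH = 9.37 − (+1.790) = 7.58

pH = 7.58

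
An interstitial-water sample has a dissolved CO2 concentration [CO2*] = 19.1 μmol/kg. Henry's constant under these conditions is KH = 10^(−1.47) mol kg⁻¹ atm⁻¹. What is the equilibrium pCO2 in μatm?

KH = 10^(−1.47) = 3.388×10^-2 mol kg⁻¹ atm⁻¹
pCO2 = [CO2*]/KH = 19.1×10^-6 / 3.388×10^-2 = 5.64×10^-4 atm = 564 μatm

pCO2 = 564 μatm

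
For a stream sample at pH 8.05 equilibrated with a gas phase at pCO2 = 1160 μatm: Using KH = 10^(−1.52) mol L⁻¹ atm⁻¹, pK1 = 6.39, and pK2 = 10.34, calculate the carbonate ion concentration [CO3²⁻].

[CO2*] = KH · pCO2 = 10^(−1.52) × 1160×10^-6 = 3.503×10^-5 mol/L
α₀ = 1/(1 + K1/[H⁺] + K1K2/[H⁺]²) = 1/(1 + 10^+1.66 + 10^-0.63) = 0.02130
DIC = [CO2*]/α₀ = 3.503×10^-5 / 0.02130 = 1.644 mmol/L
[CO3²⁻] = α₂·DIC; α₂ = 0.004994, so [CO3²⁻] = 0.004994 × 1.644 = 0.00821 mmol/L = 8.21 μmol/L

[CO3²⁻] = 8.21 μmol/L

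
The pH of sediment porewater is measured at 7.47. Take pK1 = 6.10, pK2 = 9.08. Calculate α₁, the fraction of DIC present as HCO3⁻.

α₁ = 1 / (1 + [H⁺]/K1 + K2/[H⁺]) = 1 / (1 + 10^-1.37 + 10^-1.61)
   = 1 / (1 + 0.042658 + 0.024547) = 1/1.0672 = 0.9370

α₁ = 0.937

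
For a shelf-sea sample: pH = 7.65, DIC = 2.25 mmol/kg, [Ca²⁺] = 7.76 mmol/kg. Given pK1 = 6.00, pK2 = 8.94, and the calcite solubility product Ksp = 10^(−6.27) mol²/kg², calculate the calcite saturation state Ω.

Ω = 1.55

α₂ = 1 / (1 + [H⁺]/K2 + [H⁺]²/(K1K2)) = 1 / (1 + 10^+1.29 + 10^-0.36)
   = 1 / (1 + 19.498 + 0.43652) = 1/20.935 = 0.04777
[CO3²⁻] = α₂ × DIC = 0.04777 × 2.25 = 0.1075 mmol/kg
Ksp = 10^(−6.27) = 5.370×10^-7
Ω = [Ca²⁺][CO3²⁻]/Ksp = (7.76×10^-3)(1.075×10^-4) / 5.370×10^-7 = 1.55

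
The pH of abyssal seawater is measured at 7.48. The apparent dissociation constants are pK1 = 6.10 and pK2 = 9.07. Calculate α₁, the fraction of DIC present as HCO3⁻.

α₁ = 0.937

α₁ = 1 / (1 + [H⁺]/K1 + K2/[H⁺]) = 1 / (1 + 10^-1.38 + 10^-1.59)
   = 1 / (1 + 0.041687 + 0.025704) = 1/1.0674 = 0.9369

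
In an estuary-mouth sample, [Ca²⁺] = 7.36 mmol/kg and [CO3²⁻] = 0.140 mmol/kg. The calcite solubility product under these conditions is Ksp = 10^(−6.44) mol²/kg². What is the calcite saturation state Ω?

Ω = 2.84

Ksp = 10^(−6.44) = 3.631×10^-7
Ω = [Ca²⁺][CO3²⁻]/Ksp = (7.36×10^-3)(0.140×10^-3) / 3.631×10^-7 = 2.84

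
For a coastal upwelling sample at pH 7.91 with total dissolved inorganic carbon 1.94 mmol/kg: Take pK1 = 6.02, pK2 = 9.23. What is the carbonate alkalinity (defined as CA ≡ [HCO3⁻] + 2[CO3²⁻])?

CA = [HCO3⁻] + 2[CO3²⁻] = (α₁ + 2α₂)·DIC
At pH 7.91: [H⁺]/K1 = 10^-1.89 = 0.012882, K2/[H⁺] = 10^-1.32 = 0.047863
α₁ = 1/(1 + 0.012882 + 0.047863) = 1/1.0607 = 0.9427; α₂ = α₁·K2/[H⁺] = 0.04512
α₁ + 2α₂ = 1.0330
CA = 1.0330 × 1.94 = 2.00 mmol/kg

CA = 2.00 mmol/kg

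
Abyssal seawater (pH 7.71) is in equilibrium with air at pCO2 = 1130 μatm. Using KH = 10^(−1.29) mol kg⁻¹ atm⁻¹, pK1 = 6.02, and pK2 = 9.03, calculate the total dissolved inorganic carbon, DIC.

[CO2*] = KH · pCO2 = 10^(−1.29) × 1130×10^-6 = 5.795×10^-5 mol/kg
α₀ = 1/(1 + K1/[H⁺] + K1K2/[H⁺]²) = 1/(1 + 10^+1.69 + 10^+0.37) = 0.01911
DIC = [CO2*]/α₀ = 5.795×10^-5 / 0.01911 = 3.03 mmol/kg

DIC = 3.03 mmol/kg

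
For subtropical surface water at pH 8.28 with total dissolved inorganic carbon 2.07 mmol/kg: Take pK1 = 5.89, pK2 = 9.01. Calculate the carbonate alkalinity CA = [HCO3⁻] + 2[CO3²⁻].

CA = [HCO3⁻] + 2[CO3²⁻] = (α₁ + 2α₂)·DIC
At pH 8.28: [H⁺]/K1 = 10^-2.39 = 0.0040738, K2/[H⁺] = 10^-0.73 = 0.18621
α₁ = 1/(1 + 0.0040738 + 0.18621) = 1/1.1903 = 0.8401; α₂ = α₁·K2/[H⁺] = 0.1564
α₁ + 2α₂ = 1.1530
CA = 1.1530 × 2.07 = 2.39 mmol/kg

CA = 2.39 mmol/kg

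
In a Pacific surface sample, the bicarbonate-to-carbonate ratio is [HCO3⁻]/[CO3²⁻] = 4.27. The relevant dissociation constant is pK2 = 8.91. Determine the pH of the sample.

pH = 8.28

From K2 = [H⁺][CO3²⁻]/[HCO3⁻]:  pH = pK2 − log₁₀([HCO3⁻]/[CO3²⁻])
log₁₀(4.27) = +0.630
pH = 8.91 − (+0.630) = 8.28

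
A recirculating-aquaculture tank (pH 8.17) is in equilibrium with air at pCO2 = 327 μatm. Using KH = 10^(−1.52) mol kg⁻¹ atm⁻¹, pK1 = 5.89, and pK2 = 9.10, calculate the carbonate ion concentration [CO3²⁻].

[CO3²⁻] = 0.221 mmol/kg

[CO2*] = KH · pCO2 = 10^(−1.52) × 327×10^-6 = 9.875×10^-6 mol/kg
α₀ = 1/(1 + K1/[H⁺] + K1K2/[H⁺]²) = 1/(1 + 10^+2.28 + 10^+1.35) = 0.004674
DIC = [CO2*]/α₀ = 9.875×10^-6 / 0.004674 = 2.113 mmol/kg
[CO3²⁻] = α₂·DIC; α₂ = 0.1046, so [CO3²⁻] = 0.1046 × 2.113 = 0.221 mmol/kg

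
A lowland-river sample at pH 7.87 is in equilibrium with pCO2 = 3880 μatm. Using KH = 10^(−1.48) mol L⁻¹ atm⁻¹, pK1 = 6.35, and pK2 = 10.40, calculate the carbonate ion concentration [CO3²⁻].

[CO3²⁻] = 12.6 μmol/L

[CO2*] = KH · pCO2 = 10^(−1.48) × 3880×10^-6 = 1.285×10^-4 mol/L
α₀ = 1/(1 + K1/[H⁺] + K1K2/[H⁺]²) = 1/(1 + 10^+1.52 + 10^-1.01) = 0.02923
DIC = [CO2*]/α₀ = 1.285×10^-4 / 0.02923 = 4.395 mmol/L
[CO3²⁻] = α₂·DIC; α₂ = 0.002857, so [CO3²⁻] = 0.002857 × 4.395 = 0.0126 mmol/L = 12.6 μmol/L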